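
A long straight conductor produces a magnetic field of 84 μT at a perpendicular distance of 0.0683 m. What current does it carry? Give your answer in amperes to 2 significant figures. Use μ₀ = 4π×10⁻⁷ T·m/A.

I ≈ 29 A

For a long straight wire B = μ₀I/(2πd), so I = 2πdB/μ₀.
I = 2π × 0.0683 × 8.40×10⁻⁵ / (4π×10⁻⁷) = 28.7 A.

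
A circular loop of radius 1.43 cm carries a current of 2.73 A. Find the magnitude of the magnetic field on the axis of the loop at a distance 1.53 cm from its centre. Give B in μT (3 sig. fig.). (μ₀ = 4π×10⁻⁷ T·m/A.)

On the axis of a circular loop, B = μ₀IR² / [2(R²+z²)^(3/2)].
R² + z² = (0.0143)² + (0.0153)² = 0.0004386 m², and (R²+z²)^(3/2) = 9.18×10⁻⁶ m³.
B = (4π×10⁻⁷ × 2.73 × 0.0002045) / (2 × 9.18×10⁻⁶) = 3.82×10⁻⁵ T.

B ≈ 38.2 μT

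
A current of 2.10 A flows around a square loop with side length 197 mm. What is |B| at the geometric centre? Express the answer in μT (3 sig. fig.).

Each side is a finite straight segment at perpendicular distance d = a/(2 tan(π/4)) = 0.0985 m from the centre, with end-angles ±π/4.
One side contributes B₁ = (μ₀I/4πd)·2 sin(π/4) = 3.02×10⁻⁶ T.
All 4 sides add in the same direction: B = 4 × 3.02×10⁻⁶ = 1.21×10⁻⁵ T.

B ≈ 12.1 μT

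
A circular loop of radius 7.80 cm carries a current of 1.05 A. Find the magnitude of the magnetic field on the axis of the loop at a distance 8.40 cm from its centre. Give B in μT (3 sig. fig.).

B ≈ 2.66 μT

On the axis of a circular loop, B = μ₀IR² / [2(R²+z²)^(3/2)].
R² + z² = (0.078)² + (0.084)² = 0.01314 m², and (R²+z²)^(3/2) = 1.51×10⁻³ m³.
B = (4π×10⁻⁷ × 1.05 × 0.006084) / (2 × 1.51×10⁻³) = 2.66×10⁻⁶ T.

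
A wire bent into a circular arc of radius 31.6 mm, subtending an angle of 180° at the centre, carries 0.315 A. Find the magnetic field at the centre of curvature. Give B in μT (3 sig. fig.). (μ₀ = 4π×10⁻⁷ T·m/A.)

The Biot–Savart field of a circular arc at its centre is B = μ₀Iφ/(4πR), with φ = 3.142 rad.
B = (4π×10⁻⁷ × 0.315 × 3.142) / (4π × 0.0316) = 3.13×10⁻⁶ T.

B ≈ 3.13 μT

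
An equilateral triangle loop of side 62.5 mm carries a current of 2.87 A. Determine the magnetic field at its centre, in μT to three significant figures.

B ≈ 82.7 μT

Each side is a finite straight segment at perpendicular distance d = a/(2 tan(π/3)) = 0.01804 m from the centre, with end-angles ±π/3.
One side contributes B₁ = (μ₀I/4πd)·2 sin(π/3) = 2.76×10⁻⁵ T.
All 3 sides add in the same direction: B = 3 × 2.76×10⁻⁵ = 8.27×10⁻⁵ T.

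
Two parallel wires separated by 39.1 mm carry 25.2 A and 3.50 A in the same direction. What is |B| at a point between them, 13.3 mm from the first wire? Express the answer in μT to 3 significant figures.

Each long wire gives B = μ₀I/(2πd). Distances are d₁ = 0.0133 m and d₂ = 0.0258 m.
B₁ = 3.79×10⁻⁴ T, B₂ = 2.71×10⁻⁵ T.
Between parallel currents the two contributions point in opposite directions, so they subtract. B = |B₁ − B₂| = |3.79×10⁻⁴ − 2.71×10⁻⁵| = 3.52×10⁻⁴ T.

B ≈ 352 μT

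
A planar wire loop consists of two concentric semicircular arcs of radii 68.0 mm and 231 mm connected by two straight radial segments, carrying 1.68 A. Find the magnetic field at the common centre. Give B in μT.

B ≈ 5.48 μT

The radial connectors point toward the centre, so dl × r̂ = 0 and they contribute nothing.
Each semicircle gives μ₀I/(4R): inner arc 7.76×10⁻⁶ T, outer arc 2.28×10⁻⁶ T.
The two arcs carry current in opposite angular senses, so their fields oppose: B = |7.76×10⁻⁶ − 2.28×10⁻⁶| = 5.48×10⁻⁶ T.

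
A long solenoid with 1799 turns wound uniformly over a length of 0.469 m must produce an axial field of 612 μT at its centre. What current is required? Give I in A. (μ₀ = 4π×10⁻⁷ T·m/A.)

Inside a long solenoid B = μ₀nI with n = 3836 m⁻¹, so I = B/(μ₀n).
I = 6.12×10⁻⁴ / (4π×10⁻⁷ × 3836) = 0.127 A.

I ≈ 0.127 A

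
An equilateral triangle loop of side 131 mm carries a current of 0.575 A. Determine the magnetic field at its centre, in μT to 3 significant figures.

Each side is a finite straight segment at perpendicular distance d = a/(2 tan(π/3)) = 0.03782 m from the centre, with end-angles ±π/3.
One side contributes B₁ = (μ₀I/4πd)·2 sin(π/3) = 2.63×10⁻⁶ T.
All 3 sides add in the same direction: B = 3 × 2.63×10⁻⁶ = 7.90×10⁻⁶ T.

B ≈ 7.90 μT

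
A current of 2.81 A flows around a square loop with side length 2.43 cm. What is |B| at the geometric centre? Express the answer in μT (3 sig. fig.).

B ≈ 131 μT

Each side is a finite straight segment at perpendicular distance d = a/(2 tan(π/4)) = 0.01215 m from the centre, with end-angles ±π/4.
One side contributes B₁ = (μ₀I/4πd)·2 sin(π/4) = 3.27×10⁻⁵ T.
All 4 sides add in the same direction: B = 4 × 3.27×10⁻⁵ = 1.31×10⁻⁴ T.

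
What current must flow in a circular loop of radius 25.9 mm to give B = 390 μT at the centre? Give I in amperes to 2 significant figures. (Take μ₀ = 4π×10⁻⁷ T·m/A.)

At the centre of a circular loop B = μ₀I/(2R), so I = 2RB/μ₀.
With R = 0.0259 m, I = 2 × 0.0259 × 3.90×10⁻⁴ / (4π×10⁻⁷) = 16.1 A.

I ≈ 16 A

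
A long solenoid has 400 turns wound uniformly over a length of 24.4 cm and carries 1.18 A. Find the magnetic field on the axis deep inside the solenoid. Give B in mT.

Inside a long solenoid, B = μ₀nI with n = 1639 turns/m.
B = 4π×10⁻⁷ × 1639 × 1.18 = 2.43×10⁻³ T.

B ≈ 2.43 mT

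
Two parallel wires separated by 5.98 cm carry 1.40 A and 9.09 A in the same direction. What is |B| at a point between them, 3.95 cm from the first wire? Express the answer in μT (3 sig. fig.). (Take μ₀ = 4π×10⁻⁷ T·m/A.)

Each long wire gives B = μ₀I/(2πd). Distances are d₁ = 0.0395 m and d₂ = 0.0203 m.
B₁ = 7.09×10⁻⁶ T, B₂ = 8.96×10⁻⁵ T.
Between parallel currents the two contributions point in opposite directions, so they subtract. B = |B₁ − B₂| = |7.09×10⁻⁶ − 8.96×10⁻⁵| = 8.25×10⁻⁵ T.

B ≈ 82.5 μT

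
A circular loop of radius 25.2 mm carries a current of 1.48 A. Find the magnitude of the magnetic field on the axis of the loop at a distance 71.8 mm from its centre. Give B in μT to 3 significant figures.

On the axis of a circular loop, B = μ₀IR² / [2(R²+z²)^(3/2)].
R² + z² = (0.0252)² + (0.0718)² = 0.00579 m², and (R²+z²)^(3/2) = 4.41×10⁻⁴ m³.
B = (4π×10⁻⁷ × 1.48 × 0.000635) / (2 × 4.41×10⁻⁴) = 1.34×10⁻⁶ T.

B ≈ 1.34 μT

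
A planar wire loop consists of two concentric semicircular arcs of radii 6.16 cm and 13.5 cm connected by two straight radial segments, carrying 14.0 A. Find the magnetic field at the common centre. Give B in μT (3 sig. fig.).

The radial connectors point toward the centre, so dl × r̂ = 0 and they contribute nothing.
Each semicircle gives μ₀I/(4R): inner arc 7.14×10⁻⁵ T, outer arc 3.26×10⁻⁵ T.
The two arcs carry current in opposite angular senses, so their fields oppose: B = |7.14×10⁻⁵ − 3.26×10⁻⁵| = 3.88×10⁻⁵ T.

B ≈ 38.8 μT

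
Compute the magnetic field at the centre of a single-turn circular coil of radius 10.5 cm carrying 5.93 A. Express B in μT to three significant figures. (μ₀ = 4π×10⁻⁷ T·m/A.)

At the centre of a circular loop the Biot–Savart law gives B = μ₀I/(2R).
B = (4π×10⁻⁷ × 5.93) / (2 × 0.105) = 3.55×10⁻⁵ T.

B ≈ 35.5 μT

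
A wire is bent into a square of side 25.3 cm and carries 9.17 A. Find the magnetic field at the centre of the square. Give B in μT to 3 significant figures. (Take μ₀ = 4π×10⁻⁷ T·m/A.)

Each side is a finite straight segment at perpendicular distance d = a/(2 tan(π/4)) = 0.1265 m from the centre, with end-angles ±π/4.
One side contributes B₁ = (μ₀I/4πd)·2 sin(π/4) = 1.03×10⁻⁵ T.
All 4 sides add in the same direction: B = 4 × 1.03×10⁻⁵ = 4.10×10⁻⁵ T.

B ≈ 41.0 μT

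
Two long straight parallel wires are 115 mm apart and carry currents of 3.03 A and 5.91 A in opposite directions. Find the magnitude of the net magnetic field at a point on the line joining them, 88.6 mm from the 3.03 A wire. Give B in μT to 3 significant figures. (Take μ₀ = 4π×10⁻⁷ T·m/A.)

Each long wire gives B = μ₀I/(2πd). Distances are d₁ = 0.0886 m and d₂ = 0.0264 m.
B₁ = 6.84×10⁻⁶ T, B₂ = 4.48×10⁻⁵ T.
Between antiparallel currents both contributions point the same way, so they add. B = B₁ + B₂ = 6.84×10⁻⁶ + 4.48×10⁻⁵ = 5.16×10⁻⁵ T.

B ≈ 51.6 μT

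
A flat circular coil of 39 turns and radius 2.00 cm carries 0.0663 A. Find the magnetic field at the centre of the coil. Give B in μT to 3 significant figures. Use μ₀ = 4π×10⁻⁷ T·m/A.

For an N-turn flat coil, B = Nμ₀I/(2R) with R = 0.02 m.
B = 39 × 2.08×10⁻⁶ T = 8.12×10⁻⁵ T.

B ≈ 81.2 μT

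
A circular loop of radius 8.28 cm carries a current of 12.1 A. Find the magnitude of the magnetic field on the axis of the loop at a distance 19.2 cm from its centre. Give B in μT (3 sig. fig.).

B ≈ 5.70 μT

On the axis of a circular loop, B = μ₀IR² / [2(R²+z²)^(3/2)].
R² + z² = (0.0828)² + (0.192)² = 0.04372 m², and (R²+z²)^(3/2) = 9.14×10⁻³ m³.
B = (4π×10⁻⁷ × 12.1 × 0.006856) / (2 × 9.14×10⁻³) = 5.70×10⁻⁶ T.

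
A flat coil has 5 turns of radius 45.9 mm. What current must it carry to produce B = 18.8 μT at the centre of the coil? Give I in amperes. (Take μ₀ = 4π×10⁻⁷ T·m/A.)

I ≈ 0.275 A

For an N-turn coil, B = Nμ₀I/(2R) with R = 0.0459 m, so I = 2RB/(Nμ₀) = 2 × 0.0459 × 1.88×10⁻⁵ / (5 × 4π×10⁻⁷) = 0.275 A.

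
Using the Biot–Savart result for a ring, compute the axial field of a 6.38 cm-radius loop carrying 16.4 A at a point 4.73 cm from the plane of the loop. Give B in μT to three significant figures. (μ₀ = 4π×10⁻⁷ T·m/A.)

On the axis of a circular loop, B = μ₀IR² / [2(R²+z²)^(3/2)].
R² + z² = (0.0638)² + (0.0473)² = 0.006308 m², and (R²+z²)^(3/2) = 5.01×10⁻⁴ m³.
B = (4π×10⁻⁷ × 16.4 × 0.00407) / (2 × 5.01×10⁻⁴) = 8.37×10⁻⁵ T.

B ≈ 83.7 μT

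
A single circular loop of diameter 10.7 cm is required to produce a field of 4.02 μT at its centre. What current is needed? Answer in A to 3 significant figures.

At the centre of a circular loop B = μ₀I/(2R), so I = 2RB/μ₀.
With R = 0.0535 m, I = 2 × 0.0535 × 4.02×10⁻⁶ / (4π×10⁻⁷) = 0.342 A.

I ≈ 0.342 A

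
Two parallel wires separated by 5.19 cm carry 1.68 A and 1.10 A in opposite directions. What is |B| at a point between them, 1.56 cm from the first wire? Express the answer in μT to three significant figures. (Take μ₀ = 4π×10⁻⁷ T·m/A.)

B ≈ 27.6 μT

Each long wire gives B = μ₀I/(2πd). Distances are d₁ = 0.0156 m and d₂ = 0.0363 m.
B₁ = 2.15×10⁻⁵ T, B₂ = 6.06×10⁻⁶ T.
Between antiparallel currents both contributions point the same way, so they add. B = B₁ + B₂ = 2.15×10⁻⁵ + 6.06×10⁻⁶ = 2.76×10⁻⁵ T.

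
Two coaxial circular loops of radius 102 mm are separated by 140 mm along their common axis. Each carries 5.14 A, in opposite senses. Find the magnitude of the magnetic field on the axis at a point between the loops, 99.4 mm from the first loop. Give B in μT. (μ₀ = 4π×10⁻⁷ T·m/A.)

Each loop contributes B = μ₀IR²/[2(R²+z²)^(3/2)] on the axis, with z measured from that loop.
Loop 1 (z = 0.0994 m): B₁ = 1.16×10⁻⁵ T. Loop 2 (z = 0.0406 m): B₂ = 2.54×10⁻⁵ T.
The fields oppose: B = |B₁ − B₂| = 1.38×10⁻⁵ T.

B ≈ 13.8 μT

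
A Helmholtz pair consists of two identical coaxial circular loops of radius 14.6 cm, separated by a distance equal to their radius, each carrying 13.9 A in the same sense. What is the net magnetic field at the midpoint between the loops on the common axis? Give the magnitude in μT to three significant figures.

B ≈ 85.6 μT

Each loop contributes B = μ₀IR²/[2(R²+z²)^(3/2)] on the axis, with z measured from that loop.
Loop 1 (z = 0.073 m): B₁ = 4.28×10⁻⁵ T. Loop 2 (z = 0.073 m): B₂ = 4.28×10⁻⁵ T.
The fields add: B = B₁ + B₂ = 8.56×10⁻⁵ T.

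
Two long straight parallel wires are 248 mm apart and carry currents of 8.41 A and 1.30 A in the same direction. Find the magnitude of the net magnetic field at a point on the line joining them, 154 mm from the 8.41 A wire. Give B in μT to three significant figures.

Each long wire gives B = μ₀I/(2πd). Distances are d₁ = 0.154 m and d₂ = 0.094 m.
B₁ = 1.09×10⁻⁵ T, B₂ = 2.77×10⁻⁶ T.
Between parallel currents the two contributions point in opposite directions, so they subtract. B = |B₁ − B₂| = |1.09×10⁻⁵ − 2.77×10⁻⁶| = 8.16×10⁻⁶ T.

B ≈ 8.16 μT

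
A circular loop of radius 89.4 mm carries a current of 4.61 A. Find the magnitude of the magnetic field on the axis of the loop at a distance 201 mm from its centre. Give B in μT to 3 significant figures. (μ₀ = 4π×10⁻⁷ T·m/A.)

B ≈ 2.17 μT

On the axis of a circular loop, B = μ₀IR² / [2(R²+z²)^(3/2)].
R² + z² = (0.0894)² + (0.201)² = 0.04839 m², and (R²+z²)^(3/2) = 1.06×10⁻² m³.
B = (4π×10⁻⁷ × 4.61 × 0.007992) / (2 × 1.06×10⁻²) = 2.17×10⁻⁶ T.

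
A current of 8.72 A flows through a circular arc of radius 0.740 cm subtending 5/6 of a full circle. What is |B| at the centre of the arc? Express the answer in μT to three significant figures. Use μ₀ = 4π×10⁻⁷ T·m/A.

B ≈ 617 μT

The Biot–Savart field of a circular arc at its centre is B = μ₀Iφ/(4πR), with φ = 5.236 rad.
B = (4π×10⁻⁷ × 8.72 × 5.236) / (4π × 0.0074) = 6.17×10⁻⁴ T.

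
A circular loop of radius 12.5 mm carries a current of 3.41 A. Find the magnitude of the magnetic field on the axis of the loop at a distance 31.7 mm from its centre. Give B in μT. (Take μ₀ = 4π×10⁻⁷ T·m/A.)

On the axis of a circular loop, B = μ₀IR² / [2(R²+z²)^(3/2)].
R² + z² = (0.0125)² + (0.0317)² = 0.001161 m², and (R²+z²)^(3/2) = 3.96×10⁻⁵ m³.
B = (4π×10⁻⁷ × 3.41 × 0.0001563) / (2 × 3.96×10⁻⁵) = 8.46×10⁻⁶ T.

B ≈ 8.46 μT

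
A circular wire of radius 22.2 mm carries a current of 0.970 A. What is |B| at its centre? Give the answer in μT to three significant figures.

B ≈ 27.5 μT

At the centre of a circular loop the Biot–Savart law gives B = μ₀I/(2R).
B = (4π×10⁻⁷ × 0.970) / (2 × 0.0222) = 2.75×10⁻⁵ T.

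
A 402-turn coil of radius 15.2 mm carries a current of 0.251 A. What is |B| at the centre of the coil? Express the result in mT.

B ≈ 4.17 mT

For an N-turn flat coil, B = Nμ₀I/(2R) with R = 0.0152 m.
B = 402 × 1.04×10⁻⁵ T = 4.17×10⁻³ T.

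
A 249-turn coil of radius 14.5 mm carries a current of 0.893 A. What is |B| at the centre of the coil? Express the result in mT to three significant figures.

B ≈ 9.64 mT

For an N-turn flat coil, B = Nμ₀I/(2R) with R = 0.0145 m.
B = 249 × 3.87×10⁻⁵ T = 9.64×10⁻³ T.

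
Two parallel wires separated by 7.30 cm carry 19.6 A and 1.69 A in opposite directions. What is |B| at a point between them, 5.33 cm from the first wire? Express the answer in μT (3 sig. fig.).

Each long wire gives B = μ₀I/(2πd). Distances are d₁ = 0.0533 m and d₂ = 0.0197 m.
B₁ = 7.35×10⁻⁵ T, B₂ = 1.72×10⁻⁵ T.
Between antiparallel currents both contributions point the same way, so they add. B = B₁ + B₂ = 7.35×10⁻⁵ + 1.72×10⁻⁵ = 9.07×10⁻⁵ T.

B ≈ 90.7 μT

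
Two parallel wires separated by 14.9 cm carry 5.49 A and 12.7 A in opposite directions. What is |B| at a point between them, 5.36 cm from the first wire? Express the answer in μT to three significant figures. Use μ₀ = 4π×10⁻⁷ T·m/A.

B ≈ 47.1 μT

Each long wire gives B = μ₀I/(2πd). Distances are d₁ = 0.0536 m and d₂ = 0.0954 m.
B₁ = 2.05×10⁻⁵ T, B₂ = 2.66×10⁻⁵ T.
Between antiparallel currents both contributions point the same way, so they add. B = B₁ + B₂ = 2.05×10⁻⁵ + 2.66×10⁻⁵ = 4.71×10⁻⁵ T.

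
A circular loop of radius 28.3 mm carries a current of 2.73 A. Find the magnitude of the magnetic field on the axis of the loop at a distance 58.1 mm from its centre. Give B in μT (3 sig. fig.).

On the axis of a circular loop, B = μ₀IR² / [2(R²+z²)^(3/2)].
R² + z² = (0.0283)² + (0.0581)² = 0.004177 m², and (R²+z²)^(3/2) = 2.70×10⁻⁴ m³.
B = (4π×10⁻⁷ × 2.73 × 0.0008009) / (2 × 2.70×10⁻⁴) = 5.09×10⁻⁶ T.

B ≈ 5.09 μT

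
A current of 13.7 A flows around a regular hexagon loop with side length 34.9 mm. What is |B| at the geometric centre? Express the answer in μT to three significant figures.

B ≈ 272 μT

Each side is a finite straight segment at perpendicular distance d = a/(2 tan(π/6)) = 0.03022 m from the centre, with end-angles ±π/6.
One side contributes B₁ = (μ₀I/4πd)·2 sin(π/6) = 4.53×10⁻⁵ T.
All 6 sides add in the same direction: B = 6 × 4.53×10⁻⁵ = 2.72×10⁻⁴ T.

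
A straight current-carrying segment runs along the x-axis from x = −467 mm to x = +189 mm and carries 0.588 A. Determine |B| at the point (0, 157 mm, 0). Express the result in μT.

B ≈ 0.643 μT

For a finite straight segment, B = (μ₀I/4πd)(sinθ₁ + sinθ₂), where θ₁, θ₂ are the angles from the perpendicular to each end.
The perpendicular distance is d = 0.157 m; the end-offsets along the wire are a = 0.467 m and b = 0.189 m.
sinθ₁ = 0.467/√(0.467²+0.157²) = 0.9479; sinθ₂ = 0.189/√(0.189²+0.157²) = 0.7692.
B = (4π×10⁻⁷ × 0.588) / (4π × 0.157) × (0.9479 + 0.7692) = 6.43×10⁻⁷ T.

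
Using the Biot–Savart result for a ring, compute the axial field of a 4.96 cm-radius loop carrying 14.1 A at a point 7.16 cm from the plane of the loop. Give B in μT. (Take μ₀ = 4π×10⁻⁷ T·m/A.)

B ≈ 33.0 μT

On the axis of a circular loop, B = μ₀IR² / [2(R²+z²)^(3/2)].
R² + z² = (0.0496)² + (0.0716)² = 0.007587 m², and (R²+z²)^(3/2) = 6.61×10⁻⁴ m³.
B = (4π×10⁻⁷ × 14.1 × 0.00246) / (2 × 6.61×10⁻⁴) = 3.30×10⁻⁵ T.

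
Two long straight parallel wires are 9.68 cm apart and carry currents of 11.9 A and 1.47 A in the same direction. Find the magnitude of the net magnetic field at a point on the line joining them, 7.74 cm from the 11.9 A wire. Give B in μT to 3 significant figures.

B ≈ 15.6 μT

Each long wire gives B = μ₀I/(2πd). Distances are d₁ = 0.0774 m and d₂ = 0.0194 m.
B₁ = 3.07×10⁻⁵ T, B₂ = 1.52×10⁻⁵ T.
Between parallel currents the two contributions point in opposite directions, so they subtract. B = |B₁ − B₂| = |3.07×10⁻⁵ − 1.52×10⁻⁵| = 1.56×10⁻⁵ T.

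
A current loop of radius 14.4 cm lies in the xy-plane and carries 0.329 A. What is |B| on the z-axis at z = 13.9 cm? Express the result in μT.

B ≈ 0.535 μT

On the axis of a circular loop, B = μ₀IR² / [2(R²+z²)^(3/2)].
R² + z² = (0.144)² + (0.139)² = 0.04006 m², and (R²+z²)^(3/2) = 8.02×10⁻³ m³.
B = (4π×10⁻⁷ × 0.329 × 0.02074) / (2 × 8.02×10⁻³) = 5.35×10⁻⁷ T.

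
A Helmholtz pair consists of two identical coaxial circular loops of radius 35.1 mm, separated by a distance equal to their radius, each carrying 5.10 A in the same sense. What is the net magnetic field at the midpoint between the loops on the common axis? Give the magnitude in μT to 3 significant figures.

B ≈ 131 μT

Each loop contributes B = μ₀IR²/[2(R²+z²)^(3/2)] on the axis, with z measured from that loop.
Loop 1 (z = 0.01755 m): B₁ = 6.53×10⁻⁵ T. Loop 2 (z = 0.01755 m): B₂ = 6.53×10⁻⁵ T.
The fields add: B = B₁ + B₂ = 1.31×10⁻⁴ T.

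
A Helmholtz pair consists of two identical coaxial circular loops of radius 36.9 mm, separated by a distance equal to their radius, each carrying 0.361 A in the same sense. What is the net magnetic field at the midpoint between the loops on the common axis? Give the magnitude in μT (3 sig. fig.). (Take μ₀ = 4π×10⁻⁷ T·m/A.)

B ≈ 8.80 μT

Each loop contributes B = μ₀IR²/[2(R²+z²)^(3/2)] on the axis, with z measured from that loop.
Loop 1 (z = 0.01845 m): B₁ = 4.40×10⁻⁶ T. Loop 2 (z = 0.01845 m): B₂ = 4.40×10⁻⁶ T.
The fields add: B = B₁ + B₂ = 8.80×10⁻⁶ T.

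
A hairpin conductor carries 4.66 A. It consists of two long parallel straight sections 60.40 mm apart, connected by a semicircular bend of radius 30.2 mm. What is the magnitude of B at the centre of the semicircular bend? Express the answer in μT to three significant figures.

B ≈ 79.3 μT

The semicircular arc contributes B_arc = μ₀I·π/(4πR) = μ₀I/(4R) = 4.85×10⁻⁵ T.
Each semi-infinite lead is at perpendicular distance R = 0.0302 m from the centre, with the perpendicular foot at its near end, so it contributes μ₀I/(4πR); both point the same way, together 3.09×10⁻⁵ T.
Arc and leads all point the same direction: B = 4.85×10⁻⁵ + 3.09×10⁻⁵ = 7.93×10⁻⁵ T.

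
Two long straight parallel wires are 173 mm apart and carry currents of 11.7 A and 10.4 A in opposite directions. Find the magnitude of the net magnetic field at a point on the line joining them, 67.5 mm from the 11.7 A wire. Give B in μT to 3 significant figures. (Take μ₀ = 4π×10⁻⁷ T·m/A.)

B ≈ 54.4 μT

Each long wire gives B = μ₀I/(2πd). Distances are d₁ = 0.0675 m and d₂ = 0.1055 m.
B₁ = 3.47×10⁻⁵ T, B₂ = 1.97×10⁻⁵ T.
Between antiparallel currents both contributions point the same way, so they add. B = B₁ + B₂ = 3.47×10⁻⁵ + 1.97×10⁻⁵ = 5.44×10⁻⁵ T.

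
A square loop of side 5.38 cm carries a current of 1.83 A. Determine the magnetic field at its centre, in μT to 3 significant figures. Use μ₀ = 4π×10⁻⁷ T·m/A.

Each side is a finite straight segment at perpendicular distance d = a/(2 tan(π/4)) = 0.0269 m from the centre, with end-angles ±π/4.
One side contributes B₁ = (μ₀I/4πd)·2 sin(π/4) = 9.62×10⁻⁶ T.
All 4 sides add in the same direction: B = 4 × 9.62×10⁻⁶ = 3.85×10⁻⁵ T.

B ≈ 38.5 μT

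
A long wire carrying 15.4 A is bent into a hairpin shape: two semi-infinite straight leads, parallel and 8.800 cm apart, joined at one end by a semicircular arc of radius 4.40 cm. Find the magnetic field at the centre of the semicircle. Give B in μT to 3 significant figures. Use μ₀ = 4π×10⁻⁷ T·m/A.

The semicircular arc contributes B_arc = μ₀I·π/(4πR) = μ₀I/(4R) = 1.10×10⁻⁴ T.
Each semi-infinite lead is at perpendicular distance R = 0.044 m from the centre, with the perpendicular foot at its near end, so it contributes μ₀I/(4πR); both point the same way, together 7.00×10⁻⁵ T.
Arc and leads all point the same direction: B = 1.10×10⁻⁴ + 7.00×10⁻⁵ = 1.80×10⁻⁴ T.

B ≈ 180 μT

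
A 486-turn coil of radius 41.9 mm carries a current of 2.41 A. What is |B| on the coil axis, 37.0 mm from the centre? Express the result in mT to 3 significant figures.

For an N-turn flat coil, B = Nμ₀IR²/[2(R²+z²)^(3/2)] with R = 0.0419 m, z = 0.037 m.
B = 486 × 1.52×10⁻⁵ T = 7.40×10⁻³ T.

B ≈ 7.40 mT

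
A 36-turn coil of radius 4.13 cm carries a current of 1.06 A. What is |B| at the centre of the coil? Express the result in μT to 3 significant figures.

For an N-turn flat coil, B = Nμ₀I/(2R) with R = 0.0413 m.
B = 36 × 1.61×10⁻⁵ T = 5.81×10⁻⁴ T.

B ≈ 581 μT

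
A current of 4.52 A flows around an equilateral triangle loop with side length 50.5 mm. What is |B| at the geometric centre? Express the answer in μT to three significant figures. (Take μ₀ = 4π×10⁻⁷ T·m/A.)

Each side is a finite straight segment at perpendicular distance d = a/(2 tan(π/3)) = 0.01458 m from the centre, with end-angles ±π/3.
One side contributes B₁ = (μ₀I/4πd)·2 sin(π/3) = 5.37×10⁻⁵ T.
All 3 sides add in the same direction: B = 3 × 5.37×10⁻⁵ = 1.61×10⁻⁴ T.

B ≈ 161 μT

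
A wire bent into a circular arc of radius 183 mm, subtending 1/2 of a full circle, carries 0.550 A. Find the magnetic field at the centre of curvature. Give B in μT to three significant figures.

B ≈ 0.944 μT

The Biot–Savart field of a circular arc at its centre is B = μ₀Iφ/(4πR), with φ = 3.142 rad.
B = (4π×10⁻⁷ × 0.550 × 3.142) / (4π × 0.183) = 9.44×10⁻⁷ T.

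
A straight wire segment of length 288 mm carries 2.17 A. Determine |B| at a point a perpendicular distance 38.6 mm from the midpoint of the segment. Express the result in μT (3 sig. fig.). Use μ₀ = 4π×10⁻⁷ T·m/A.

B ≈ 10.9 μT

For a finite straight segment, B = (μ₀I/4πd)(sinθ₁ + sinθ₂), where θ₁, θ₂ are the angles from the perpendicular to each end.
The perpendicular from the point meets the wire at its midpoint, so each end is L/2 = 0.144 m away along the wire.
sinθ₁ = 0.144/√(0.144²+0.0386²) = 0.9659; sinθ₂ = 0.144/√(0.144²+0.0386²) = 0.9659.
B = (4π×10⁻⁷ × 2.17) / (4π × 0.0386) × (0.9659 + 0.9659) = 1.09×10⁻⁵ T.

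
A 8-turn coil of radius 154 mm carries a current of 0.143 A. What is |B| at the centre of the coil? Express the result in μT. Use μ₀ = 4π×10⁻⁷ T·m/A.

For an N-turn flat coil, B = Nμ₀I/(2R) with R = 0.154 m.
B = 8 × 5.83×10⁻⁷ T = 4.67×10⁻⁶ T.

B ≈ 4.67 μT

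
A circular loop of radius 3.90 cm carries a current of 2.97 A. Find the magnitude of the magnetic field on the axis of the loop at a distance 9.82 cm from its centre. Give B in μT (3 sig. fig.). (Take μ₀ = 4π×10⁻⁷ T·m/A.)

On the axis of a circular loop, B = μ₀IR² / [2(R²+z²)^(3/2)].
R² + z² = (0.039)² + (0.0982)² = 0.01116 m², and (R²+z²)^(3/2) = 1.18×10⁻³ m³.
B = (4π×10⁻⁷ × 2.97 × 0.001521) / (2 × 1.18×10⁻³) = 2.41×10⁻⁶ T.

B ≈ 2.41 μT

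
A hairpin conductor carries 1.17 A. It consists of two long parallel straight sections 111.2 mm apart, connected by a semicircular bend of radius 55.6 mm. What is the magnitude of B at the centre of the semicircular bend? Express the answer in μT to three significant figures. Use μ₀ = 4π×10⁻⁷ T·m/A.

The semicircular arc contributes B_arc = μ₀I·π/(4πR) = μ₀I/(4R) = 6.61×10⁻⁶ T.
Each semi-infinite lead is at perpendicular distance R = 0.0556 m from the centre, with the perpendicular foot at its near end, so it contributes μ₀I/(4πR); both point the same way, together 4.21×10⁻⁶ T.
Arc and leads all point the same direction: B = 6.61×10⁻⁶ + 4.21×10⁻⁶ = 1.08×10⁻⁵ T.

B ≈ 10.8 μT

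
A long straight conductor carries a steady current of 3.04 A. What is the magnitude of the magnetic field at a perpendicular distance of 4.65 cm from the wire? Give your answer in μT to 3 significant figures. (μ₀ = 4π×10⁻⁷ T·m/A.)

B ≈ 13.1 μT

For an infinitely long straight wire, B = μ₀I/(2πd).
B = (4π×10⁻⁷ × 3.04) / (2π × 0.0465) = 1.31×10⁻⁵ T.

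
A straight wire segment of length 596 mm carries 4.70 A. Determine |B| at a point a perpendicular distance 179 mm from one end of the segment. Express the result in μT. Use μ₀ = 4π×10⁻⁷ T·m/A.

B ≈ 2.51 μT

For a finite straight segment, B = (μ₀I/4πd)(sinθ₁ + sinθ₂), where θ₁, θ₂ are the angles from the perpendicular to each end.
The perpendicular foot is at one end, so the two end-offsets along the wire are 0 and L = 0.596 m.
sinθ₁ = 0/√(0²+0.179²) = 0.0000; sinθ₂ = 0.596/√(0.596²+0.179²) = 0.9577.
B = (4π×10⁻⁷ × 4.70) / (4π × 0.179) × (0.0000 + 0.9577) = 2.51×10⁻⁶ T.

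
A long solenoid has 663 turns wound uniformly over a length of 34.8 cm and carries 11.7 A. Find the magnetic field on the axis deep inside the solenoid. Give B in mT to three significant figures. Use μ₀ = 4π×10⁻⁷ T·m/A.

Inside a long solenoid, B = μ₀nI with n = 1905 turns/m.
B = 4π×10⁻⁷ × 1905 × 11.7 = 2.80×10⁻² T.

B ≈ 28.0 mT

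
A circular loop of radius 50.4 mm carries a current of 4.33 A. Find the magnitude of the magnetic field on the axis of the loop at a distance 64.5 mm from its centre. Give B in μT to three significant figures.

B ≈ 12.6 μT

On the axis of a circular loop, B = μ₀IR² / [2(R²+z²)^(3/2)].
R² + z² = (0.0504)² + (0.0645)² = 0.0067 m², and (R²+z²)^(3/2) = 5.48×10⁻⁴ m³.
B = (4π×10⁻⁷ × 4.33 × 0.00254) / (2 × 5.48×10⁻⁴) = 1.26×10⁻⁵ T.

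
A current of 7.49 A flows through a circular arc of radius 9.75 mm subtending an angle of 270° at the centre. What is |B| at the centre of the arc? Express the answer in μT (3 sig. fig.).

The Biot–Savart field of a circular arc at its centre is B = μ₀Iφ/(4πR), with φ = 4.712 rad.
B = (4π×10⁻⁷ × 7.49 × 4.712) / (4π × 0.00975) = 3.62×10⁻⁴ T.

B ≈ 362 μT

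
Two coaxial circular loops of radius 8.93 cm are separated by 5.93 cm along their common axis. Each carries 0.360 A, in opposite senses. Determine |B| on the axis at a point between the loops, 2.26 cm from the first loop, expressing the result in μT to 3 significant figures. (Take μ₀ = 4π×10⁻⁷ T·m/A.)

Each loop contributes B = μ₀IR²/[2(R²+z²)^(3/2)] on the axis, with z measured from that loop.
Loop 1 (z = 0.0226 m): B₁ = 2.31×10⁻⁶ T. Loop 2 (z = 0.0367 m): B₂ = 2.00×10⁻⁶ T.
The fields oppose: B = |B₁ − B₂| = 3.03×10⁻⁷ T.

B ≈ 0.303 μT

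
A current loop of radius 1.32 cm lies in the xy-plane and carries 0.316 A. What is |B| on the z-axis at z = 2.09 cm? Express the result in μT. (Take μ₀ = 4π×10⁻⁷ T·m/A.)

B ≈ 2.29 μT

On the axis of a circular loop, B = μ₀IR² / [2(R²+z²)^(3/2)].
R² + z² = (0.0132)² + (0.0209)² = 0.000611 m², and (R²+z²)^(3/2) = 1.51×10⁻⁵ m³.
B = (4π×10⁻⁷ × 0.316 × 0.0001742) / (2 × 1.51×10⁻⁵) = 2.29×10⁻⁶ T.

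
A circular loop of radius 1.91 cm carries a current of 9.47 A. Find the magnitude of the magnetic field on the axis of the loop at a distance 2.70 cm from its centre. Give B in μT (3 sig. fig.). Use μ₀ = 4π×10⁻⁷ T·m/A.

B ≈ 60.0 μT

On the axis of a circular loop, B = μ₀IR² / [2(R²+z²)^(3/2)].
R² + z² = (0.0191)² + (0.027)² = 0.001094 m², and (R²+z²)^(3/2) = 3.62×10⁻⁵ m³.
B = (4π×10⁻⁷ × 9.47 × 0.0003648) / (2 × 3.62×10⁻⁵) = 6.00×10⁻⁵ T.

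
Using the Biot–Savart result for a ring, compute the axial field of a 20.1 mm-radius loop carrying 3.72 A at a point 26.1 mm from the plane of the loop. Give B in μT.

On the axis of a circular loop, B = μ₀IR² / [2(R²+z²)^(3/2)].
R² + z² = (0.0201)² + (0.0261)² = 0.001085 m², and (R²+z²)^(3/2) = 3.58×10⁻⁵ m³.
B = (4π×10⁻⁷ × 3.72 × 0.000404) / (2 × 3.58×10⁻⁵) = 2.64×10⁻⁵ T.

B ≈ 26.4 μT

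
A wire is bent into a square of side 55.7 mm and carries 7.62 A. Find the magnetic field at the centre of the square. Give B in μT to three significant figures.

B ≈ 155 μT

Each side is a finite straight segment at perpendicular distance d = a/(2 tan(π/4)) = 0.02785 m from the centre, with end-angles ±π/4.
One side contributes B₁ = (μ₀I/4πd)·2 sin(π/4) = 3.87×10⁻⁵ T.
All 4 sides add in the same direction: B = 4 × 3.87×10⁻⁵ = 1.55×10⁻⁴ T.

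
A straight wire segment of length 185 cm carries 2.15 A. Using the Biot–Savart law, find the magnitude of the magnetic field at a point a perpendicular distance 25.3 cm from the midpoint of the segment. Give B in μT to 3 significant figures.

B ≈ 1.64 μT

For a finite straight segment, B = (μ₀I/4πd)(sinθ₁ + sinθ₂), where θ₁, θ₂ are the angles from the perpendicular to each end.
The perpendicular from the point meets the wire at its midpoint, so each end is L/2 = 0.925 m away along the wire.
sinθ₁ = 0.925/√(0.925²+0.253²) = 0.9646; sinθ₂ = 0.925/√(0.925²+0.253²) = 0.9646.
B = (4π×10⁻⁷ × 2.15) / (4π × 0.253) × (0.9646 + 0.9646) = 1.64×10⁻⁶ T.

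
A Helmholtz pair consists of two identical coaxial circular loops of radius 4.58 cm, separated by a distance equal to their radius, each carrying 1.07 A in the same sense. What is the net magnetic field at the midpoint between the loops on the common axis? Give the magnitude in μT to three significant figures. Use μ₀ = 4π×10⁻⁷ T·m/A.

Each loop contributes B = μ₀IR²/[2(R²+z²)^(3/2)] on the axis, with z measured from that loop.
Loop 1 (z = 0.0229 m): B₁ = 1.05×10⁻⁵ T. Loop 2 (z = 0.0229 m): B₂ = 1.05×10⁻⁵ T.
The fields add: B = B₁ + B₂ = 2.10×10⁻⁵ T.

B ≈ 21.0 μT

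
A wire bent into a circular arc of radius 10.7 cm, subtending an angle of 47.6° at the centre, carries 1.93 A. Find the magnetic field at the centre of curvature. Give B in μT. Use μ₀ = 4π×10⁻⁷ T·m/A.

The Biot–Savart field of a circular arc at its centre is B = μ₀Iφ/(4πR), with φ = 0.8308 rad.
B = (4π×10⁻⁷ × 1.93 × 0.8308) / (4π × 0.107) = 1.50×10⁻⁶ T.

B ≈ 1.50 μT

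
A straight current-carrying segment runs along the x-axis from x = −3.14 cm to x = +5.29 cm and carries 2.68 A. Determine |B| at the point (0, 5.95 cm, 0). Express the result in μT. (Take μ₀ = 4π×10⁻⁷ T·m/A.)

B ≈ 5.10 μT

For a finite straight segment, B = (μ₀I/4πd)(sinθ₁ + sinθ₂), where θ₁, θ₂ are the angles from the perpendicular to each end.
The perpendicular distance is d = 0.0595 m; the end-offsets along the wire are a = 0.0314 m and b = 0.0529 m.
sinθ₁ = 0.0314/√(0.0314²+0.0595²) = 0.4667; sinθ₂ = 0.0529/√(0.0529²+0.0595²) = 0.6644.
B = (4π×10⁻⁷ × 2.68) / (4π × 0.0595) × (0.4667 + 0.6644) = 5.10×10⁻⁶ T.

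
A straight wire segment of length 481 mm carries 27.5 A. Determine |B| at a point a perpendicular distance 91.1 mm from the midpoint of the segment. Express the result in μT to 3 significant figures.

B ≈ 56.5 μT

For a finite straight segment, B = (μ₀I/4πd)(sinθ₁ + sinθ₂), where θ₁, θ₂ are the angles from the perpendicular to each end.
The perpendicular from the point meets the wire at its midpoint, so each end is L/2 = 0.2405 m away along the wire.
sinθ₁ = 0.2405/√(0.2405²+0.0911²) = 0.9352; sinθ₂ = 0.2405/√(0.2405²+0.0911²) = 0.9352.
B = (4π×10⁻⁷ × 27.5) / (4π × 0.0911) × (0.9352 + 0.9352) = 5.65×10⁻⁵ T.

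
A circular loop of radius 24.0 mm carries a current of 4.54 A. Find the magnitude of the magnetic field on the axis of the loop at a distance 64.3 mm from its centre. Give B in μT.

B ≈ 5.08 μT

On the axis of a circular loop, B = μ₀IR² / [2(R²+z²)^(3/2)].
R² + z² = (0.024)² + (0.0643)² = 0.00471 m², and (R²+z²)^(3/2) = 3.23×10⁻⁴ m³.
B = (4π×10⁻⁷ × 4.54 × 0.000576) / (2 × 3.23×10⁻⁴) = 5.08×10⁻⁶ T.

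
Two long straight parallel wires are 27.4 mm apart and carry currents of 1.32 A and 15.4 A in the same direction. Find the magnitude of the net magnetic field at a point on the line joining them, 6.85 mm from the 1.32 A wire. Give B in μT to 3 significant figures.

Each long wire gives B = μ₀I/(2πd). Distances are d₁ = 0.00685 m and d₂ = 0.02055 m.
B₁ = 3.85×10⁻⁵ T, B₂ = 1.50×10⁻⁴ T.
Between parallel currents the two contributions point in opposite directions, so they subtract. B = |B₁ − B₂| = |3.85×10⁻⁵ − 1.50×10⁻⁴| = 1.11×10⁻⁴ T.

B ≈ 111 μT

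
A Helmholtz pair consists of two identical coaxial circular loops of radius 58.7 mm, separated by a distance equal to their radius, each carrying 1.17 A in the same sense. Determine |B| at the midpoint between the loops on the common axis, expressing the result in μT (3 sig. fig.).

Each loop contributes B = μ₀IR²/[2(R²+z²)^(3/2)] on the axis, with z measured from that loop.
Loop 1 (z = 0.02935 m): B₁ = 8.96×10⁻⁶ T. Loop 2 (z = 0.02935 m): B₂ = 8.96×10⁻⁶ T.
The fields add: B = B₁ + B₂ = 1.79×10⁻⁵ T.

B ≈ 17.9 μT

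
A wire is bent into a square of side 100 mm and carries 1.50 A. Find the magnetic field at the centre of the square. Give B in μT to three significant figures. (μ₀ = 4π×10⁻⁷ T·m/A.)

B ≈ 17.0 μT

Each side is a finite straight segment at perpendicular distance d = a/(2 tan(π/4)) = 0.05 m from the centre, with end-angles ±π/4.
One side contributes B₁ = (μ₀I/4πd)·2 sin(π/4) = 4.24×10⁻⁶ T.
All 4 sides add in the same direction: B = 4 × 4.24×10⁻⁶ = 1.70×10⁻⁵ T.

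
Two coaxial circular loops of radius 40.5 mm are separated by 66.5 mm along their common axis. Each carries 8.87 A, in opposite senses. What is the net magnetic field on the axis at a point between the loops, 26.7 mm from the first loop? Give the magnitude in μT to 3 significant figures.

B ≈ 30.2 μT

Each loop contributes B = μ₀IR²/[2(R²+z²)^(3/2)] on the axis, with z measured from that loop.
Loop 1 (z = 0.0267 m): B₁ = 8.01×10⁻⁵ T. Loop 2 (z = 0.0398 m): B₂ = 4.99×10⁻⁵ T.
The fields oppose: B = |B₁ − B₂| = 3.02×10⁻⁵ T.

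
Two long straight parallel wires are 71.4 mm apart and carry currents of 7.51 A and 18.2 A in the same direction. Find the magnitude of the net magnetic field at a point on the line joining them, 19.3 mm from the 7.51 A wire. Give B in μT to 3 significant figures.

B ≈ 7.96 μT

Each long wire gives B = μ₀I/(2πd). Distances are d₁ = 0.0193 m and d₂ = 0.0521 m.
B₁ = 7.78×10⁻⁵ T, B₂ = 6.99×10⁻⁵ T.
Between parallel currents the two contributions point in opposite directions, so they subtract. B = |B₁ − B₂| = |7.78×10⁻⁵ − 6.99×10⁻⁵| = 7.96×10⁻⁶ T.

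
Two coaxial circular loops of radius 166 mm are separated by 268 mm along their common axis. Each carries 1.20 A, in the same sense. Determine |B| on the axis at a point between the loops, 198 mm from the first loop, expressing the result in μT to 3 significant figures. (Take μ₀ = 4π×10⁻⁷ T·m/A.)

Each loop contributes B = μ₀IR²/[2(R²+z²)^(3/2)] on the axis, with z measured from that loop.
Loop 1 (z = 0.198 m): B₁ = 1.20×10⁻⁶ T. Loop 2 (z = 0.07 m): B₂ = 3.55×10⁻⁶ T.
The fields add: B = B₁ + B₂ = 4.76×10⁻⁶ T.

B ≈ 4.76 μT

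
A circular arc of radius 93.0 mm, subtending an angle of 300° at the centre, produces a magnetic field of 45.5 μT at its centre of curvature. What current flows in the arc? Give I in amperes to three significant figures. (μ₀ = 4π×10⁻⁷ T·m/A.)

For a circular arc, B = μ₀Iφ/(4πR) with φ in radians; here φ = 5.236 rad.
So I = 4πRB/(μ₀φ) = 4π × 0.093 × 4.55×10⁻⁵ / (4π×10⁻⁷ × 5.236) = 8.08 A.

I ≈ 8.08 A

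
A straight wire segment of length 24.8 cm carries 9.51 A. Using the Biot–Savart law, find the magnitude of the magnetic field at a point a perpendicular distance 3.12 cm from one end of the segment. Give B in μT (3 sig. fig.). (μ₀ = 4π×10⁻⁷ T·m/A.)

For a finite straight segment, B = (μ₀I/4πd)(sinθ₁ + sinθ₂), where θ₁, θ₂ are the angles from the perpendicular to each end.
The perpendicular foot is at one end, so the two end-offsets along the wire are 0 and L = 0.248 m.
sinθ₁ = 0/√(0²+0.0312²) = 0.0000; sinθ₂ = 0.248/√(0.248²+0.0312²) = 0.9922.
B = (4π×10⁻⁷ × 9.51) / (4π × 0.0312) × (0.0000 + 0.9922) = 3.02×10⁻⁵ T.

B ≈ 30.2 μT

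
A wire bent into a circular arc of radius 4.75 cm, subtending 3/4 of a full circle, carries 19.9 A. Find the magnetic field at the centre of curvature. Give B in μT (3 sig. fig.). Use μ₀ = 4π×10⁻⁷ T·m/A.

B ≈ 197 μT

The Biot–Savart field of a circular arc at its centre is B = μ₀Iφ/(4πR), with φ = 4.712 rad.
B = (4π×10⁻⁷ × 19.9 × 4.712) / (4π × 0.0475) = 1.97×10⁻⁴ T.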